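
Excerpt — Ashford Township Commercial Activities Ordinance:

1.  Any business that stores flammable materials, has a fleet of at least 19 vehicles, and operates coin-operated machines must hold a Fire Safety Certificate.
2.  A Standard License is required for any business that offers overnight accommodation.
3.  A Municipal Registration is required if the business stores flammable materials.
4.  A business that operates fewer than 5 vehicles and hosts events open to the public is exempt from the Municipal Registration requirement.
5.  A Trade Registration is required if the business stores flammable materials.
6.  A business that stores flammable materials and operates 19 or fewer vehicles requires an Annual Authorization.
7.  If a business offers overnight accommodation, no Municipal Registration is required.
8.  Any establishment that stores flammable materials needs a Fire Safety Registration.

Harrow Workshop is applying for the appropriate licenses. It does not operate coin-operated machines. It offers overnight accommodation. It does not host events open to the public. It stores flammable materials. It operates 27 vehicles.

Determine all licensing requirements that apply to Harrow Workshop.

1. stores flammable materials; vehicles 27 ≥ 19; does not operate coin-operated machines → Fire Safety Certificate not required.
2. offers overnight accommodation → Standard License required.
3. stores flammable materials → Municipal Registration required.
4. vehicles 27 ≥ 5; does not host events open to the public → Municipal Registration exemption does not apply.
5. stores flammable materials → Trade Registration required.
6. stores flammable materials; vehicles 27 > 19 → Annual Authorization not required.
7. offers overnight accommodation → exempt from Municipal Registration.
8. stores flammable materials → Fire Safety Registration required.

Fire Safety Registration, Standard License, Trade Registration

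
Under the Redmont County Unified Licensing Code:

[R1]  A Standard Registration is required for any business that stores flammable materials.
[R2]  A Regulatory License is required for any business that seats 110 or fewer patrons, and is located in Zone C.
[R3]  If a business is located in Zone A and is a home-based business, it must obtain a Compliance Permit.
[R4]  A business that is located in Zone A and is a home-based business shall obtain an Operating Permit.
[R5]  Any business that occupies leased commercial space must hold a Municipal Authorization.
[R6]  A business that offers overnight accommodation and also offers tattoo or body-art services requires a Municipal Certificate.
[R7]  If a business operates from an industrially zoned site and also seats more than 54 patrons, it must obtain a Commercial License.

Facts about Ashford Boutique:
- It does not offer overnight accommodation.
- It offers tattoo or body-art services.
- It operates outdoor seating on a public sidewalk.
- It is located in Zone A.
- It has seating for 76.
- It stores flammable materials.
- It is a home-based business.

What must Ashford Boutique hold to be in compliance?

[R1] stores flammable materials → Standard Registration required.
[R2] seating 76 ≤ 110; is located in Zone A (not: is located in Zone C) → Regulatory License not required.
[R3] is located in Zone A; is a home-based business → Compliance Permit required.
[R4] is located in Zone A; is a home-based business → Operating Permit required.
[R5] is a home-based business (not: occupies leased commercial space) → Municipal Authorization not required.
[R6] does not offer overnight accommodation; offers tattoo or body-art services → Municipal Certificate not required.
[R7] is a home-based business (not: operates from an industrially zoned site); seating 76 > 54 → Commercial License not required.

Compliance Permit, Operating Permit, Standard Registration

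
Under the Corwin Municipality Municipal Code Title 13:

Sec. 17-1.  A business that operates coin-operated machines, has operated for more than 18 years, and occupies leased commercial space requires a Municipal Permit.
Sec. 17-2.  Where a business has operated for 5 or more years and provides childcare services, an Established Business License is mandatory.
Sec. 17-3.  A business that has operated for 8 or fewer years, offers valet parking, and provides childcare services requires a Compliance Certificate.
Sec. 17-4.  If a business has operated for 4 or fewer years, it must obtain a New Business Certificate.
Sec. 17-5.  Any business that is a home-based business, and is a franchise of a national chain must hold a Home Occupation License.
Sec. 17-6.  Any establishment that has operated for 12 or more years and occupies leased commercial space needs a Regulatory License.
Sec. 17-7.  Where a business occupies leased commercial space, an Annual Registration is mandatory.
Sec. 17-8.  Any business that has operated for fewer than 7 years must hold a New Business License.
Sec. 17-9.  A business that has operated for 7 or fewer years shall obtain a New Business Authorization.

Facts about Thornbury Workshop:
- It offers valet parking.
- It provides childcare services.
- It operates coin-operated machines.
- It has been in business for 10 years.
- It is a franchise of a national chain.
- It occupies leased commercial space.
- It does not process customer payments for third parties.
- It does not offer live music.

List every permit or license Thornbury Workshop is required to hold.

Sec. 17-1. operates coin-operated machines; years in business 10 ≤ 18; occupies leased commercial space → Municipal Permit not required.
Sec. 17-2. years in business 10 ≥ 5; provides childcare services → Established Business License required.
Sec. 17-3. years in business 10 > 8; offers valet parking; provides childcare services → Compliance Certificate not required.
Sec. 17-4. years in business 10 > 4 → New Business Certificate not required.
Sec. 17-5. occupies leased commercial space (not: is a home-based business); is a franchise of a national chain → Home Occupation License not required.
Sec. 17-6. years in business 10 < 12; occupies leased commercial space → Regulatory License not required.
Sec. 17-7. occupies leased commercial space → Annual Registration required.
Sec. 17-8. years in business 10 ≥ 7 → New Business License not required.
Sec. 17-9. years in business 10 > 7 → New Business Authorization not required.

Annual Registration, Established Business License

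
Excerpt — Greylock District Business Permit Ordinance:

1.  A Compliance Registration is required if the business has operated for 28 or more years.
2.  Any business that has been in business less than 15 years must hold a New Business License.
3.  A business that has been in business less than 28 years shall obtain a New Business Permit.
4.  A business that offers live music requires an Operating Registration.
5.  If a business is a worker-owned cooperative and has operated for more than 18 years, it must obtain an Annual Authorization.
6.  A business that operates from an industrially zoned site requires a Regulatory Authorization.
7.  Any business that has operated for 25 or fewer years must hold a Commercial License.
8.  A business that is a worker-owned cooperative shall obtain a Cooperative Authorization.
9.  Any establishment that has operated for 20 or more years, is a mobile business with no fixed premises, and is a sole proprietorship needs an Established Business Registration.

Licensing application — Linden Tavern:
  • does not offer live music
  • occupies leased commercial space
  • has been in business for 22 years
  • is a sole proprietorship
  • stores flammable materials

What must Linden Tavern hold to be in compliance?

1. years in business 22 < 28 → Compliance Registration not required.
2. years in business 22 ≥ 15 → New Business License not required.
3. years in business 22 < 28 → New Business Permit required.
4. does not offer live music → Operating Registration not required.
5. is a sole proprietorship (not: is a worker-owned cooperative); years in business 22 > 18 → Annual Authorization not required.
6. occupies leased commercial space (not: operates from an industrially zoned site) → Regulatory Authorization not required.
7. years in business 22 ≤ 25 → Commercial License required.
8. is a sole proprietorship (not: is a worker-owned cooperative) → Cooperative Authorization not required.
9. years in business 22 ≥ 20; occupies leased commercial space (not: is a mobile business with no fixed premises); is a sole proprietorship → Established Business Registration not required.

Commercial License, New Business Permit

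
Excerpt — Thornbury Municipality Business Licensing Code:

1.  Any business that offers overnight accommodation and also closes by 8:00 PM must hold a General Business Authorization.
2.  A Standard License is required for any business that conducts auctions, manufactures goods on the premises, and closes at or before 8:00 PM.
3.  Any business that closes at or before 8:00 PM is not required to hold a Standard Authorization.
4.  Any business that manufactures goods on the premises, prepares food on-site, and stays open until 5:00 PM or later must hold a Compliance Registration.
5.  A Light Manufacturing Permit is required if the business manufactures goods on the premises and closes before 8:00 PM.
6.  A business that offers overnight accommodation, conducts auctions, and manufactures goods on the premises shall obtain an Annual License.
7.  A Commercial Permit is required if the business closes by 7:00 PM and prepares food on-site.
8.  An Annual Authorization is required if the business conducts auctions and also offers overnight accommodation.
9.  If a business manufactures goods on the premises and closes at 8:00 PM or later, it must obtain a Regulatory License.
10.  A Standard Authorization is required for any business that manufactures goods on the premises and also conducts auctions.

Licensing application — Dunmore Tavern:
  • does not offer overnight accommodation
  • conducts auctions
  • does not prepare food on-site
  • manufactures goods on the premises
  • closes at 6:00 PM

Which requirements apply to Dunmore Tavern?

1. does not offer overnight accommodation; closes 6:00 PM, at/before 8:00 PM → General Business Authorization not required.
2. conducts auctions; manufactures goods on the premises; closes 6:00 PM, at/before 8:00 PM → Standard License required.
3. closes 6:00 PM, at/before 8:00 PM → exempt from Standard Authorization.
4. manufactures goods on the premises; does not prepare food on-site; closes 6:00 PM, after 5:00 PM → Compliance Registration not required.
5. manufactures goods on the premises; closes 6:00 PM, at/before 8:00 PM → Light Manufacturing Permit required.
6. does not offer overnight accommodation; conducts auctions; manufactures goods on the premises → Annual License not required.
7. closes 6:00 PM, at/before 7:00 PM; does not prepare food on-site → Commercial Permit not required.
8. conducts auctions; does not offer overnight accommodation → Annual Authorization not required.
9. manufactures goods on the premises; closes 6:00 PM, at/before 8:00 PM → Regulatory License not required.
10. manufactures goods on the premises; conducts auctions → Standard Authorization required.

Light Manufacturing Permit, Standard License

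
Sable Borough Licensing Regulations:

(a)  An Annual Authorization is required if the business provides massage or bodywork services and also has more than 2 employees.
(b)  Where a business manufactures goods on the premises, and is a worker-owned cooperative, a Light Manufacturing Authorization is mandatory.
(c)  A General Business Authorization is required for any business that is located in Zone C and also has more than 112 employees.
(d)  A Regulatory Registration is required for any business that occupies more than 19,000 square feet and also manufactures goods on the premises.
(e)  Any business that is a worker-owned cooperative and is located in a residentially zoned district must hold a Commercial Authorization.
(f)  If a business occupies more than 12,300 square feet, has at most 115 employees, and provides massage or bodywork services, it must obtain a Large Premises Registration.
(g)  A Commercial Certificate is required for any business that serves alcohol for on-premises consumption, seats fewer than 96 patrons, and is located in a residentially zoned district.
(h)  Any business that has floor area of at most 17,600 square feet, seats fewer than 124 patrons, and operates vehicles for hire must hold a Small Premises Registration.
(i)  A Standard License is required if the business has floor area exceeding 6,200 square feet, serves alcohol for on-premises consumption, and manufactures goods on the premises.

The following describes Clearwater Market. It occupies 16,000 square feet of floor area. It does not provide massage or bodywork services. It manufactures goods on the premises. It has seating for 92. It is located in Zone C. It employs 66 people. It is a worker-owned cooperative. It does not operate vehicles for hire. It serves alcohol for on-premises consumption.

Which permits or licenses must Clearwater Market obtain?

(a) does not provide massage or bodywork services; employees 66 > 2 → Annual Authorization not required.
(b) manufactures goods on the premises; is a worker-owned cooperative → Light Manufacturing Authorization required.
(c) is located in Zone C; employees 66 ≤ 112 → General Business Authorization not required.
(d) floor area 16,000 square feet ≤ 19,000 square feet; manufactures goods on the premises → Regulatory Registration not required.
(e) is a worker-owned cooperative; is located in Zone C (not: is located in a residentially zoned district) → Commercial Authorization not required.
(f) floor area 16,000 square feet > 12,300 square feet; employees 66 ≤ 115; does not provide massage or bodywork services → Large Premises Registration not required.
(g) serves alcohol for on-premises consumption; seating 92 < 96; is located in Zone C (not: is located in a residentially zoned district) → Commercial Certificate not required.
(h) floor area 16,000 square feet ≤ 17,600 square feet; seating 92 < 124; does not operate vehicles for hire → Small Premises Registration not required.
(i) floor area 16,000 square feet > 6,200 square feet; serves alcohol for on-premises consumption; manufactures goods on the premises → Standard License required.

Light Manufacturing Authorization, Standard License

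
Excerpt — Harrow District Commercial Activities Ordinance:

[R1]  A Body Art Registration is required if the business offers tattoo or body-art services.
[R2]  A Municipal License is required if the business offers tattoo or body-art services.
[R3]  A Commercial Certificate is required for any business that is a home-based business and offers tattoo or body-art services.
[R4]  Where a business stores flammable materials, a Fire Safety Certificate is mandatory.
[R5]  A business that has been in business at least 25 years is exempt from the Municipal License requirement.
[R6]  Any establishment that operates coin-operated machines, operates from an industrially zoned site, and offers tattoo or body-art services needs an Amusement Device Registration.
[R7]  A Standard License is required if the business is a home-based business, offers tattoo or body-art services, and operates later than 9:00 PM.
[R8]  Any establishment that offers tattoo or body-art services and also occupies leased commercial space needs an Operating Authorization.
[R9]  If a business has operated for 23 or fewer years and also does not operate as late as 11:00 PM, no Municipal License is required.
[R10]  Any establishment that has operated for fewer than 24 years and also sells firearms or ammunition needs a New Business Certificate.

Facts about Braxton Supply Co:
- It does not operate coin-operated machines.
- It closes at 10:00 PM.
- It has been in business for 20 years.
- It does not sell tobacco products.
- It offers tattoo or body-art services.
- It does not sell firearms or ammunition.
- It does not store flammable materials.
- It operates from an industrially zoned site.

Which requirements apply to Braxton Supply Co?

[R1] offers tattoo or body-art services → Body Art Registration required.
[R2] offers tattoo or body-art services → Municipal License required.
[R3] operates from an industrially zoned site (not: is a home-based business); offers tattoo or body-art services → Commercial Certificate not required.
[R4] does not store flammable materials → Fire Safety Certificate not required.
[R5] years in business 20 < 25 → Municipal License exemption does not apply.
[R6] does not operate coin-operated machines; operates from an industrially zoned site; offers tattoo or body-art services → Amusement Device Registration not required.
[R7] operates from an industrially zoned site (not: is a home-based business); offers tattoo or body-art services; closes 10:00 PM, after 9:00 PM → Standard License not required.
[R8] offers tattoo or body-art services; operates from an industrially zoned site (not: occupies leased commercial space) → Operating Authorization not required.
[R9] years in business 20 ≤ 23; closes 10:00 PM, at/before 11:00 PM → exempt from Municipal License.
[R10] years in business 20 < 24; does not sell firearms or ammunition → New Business Certificate not required.

Body Art Registration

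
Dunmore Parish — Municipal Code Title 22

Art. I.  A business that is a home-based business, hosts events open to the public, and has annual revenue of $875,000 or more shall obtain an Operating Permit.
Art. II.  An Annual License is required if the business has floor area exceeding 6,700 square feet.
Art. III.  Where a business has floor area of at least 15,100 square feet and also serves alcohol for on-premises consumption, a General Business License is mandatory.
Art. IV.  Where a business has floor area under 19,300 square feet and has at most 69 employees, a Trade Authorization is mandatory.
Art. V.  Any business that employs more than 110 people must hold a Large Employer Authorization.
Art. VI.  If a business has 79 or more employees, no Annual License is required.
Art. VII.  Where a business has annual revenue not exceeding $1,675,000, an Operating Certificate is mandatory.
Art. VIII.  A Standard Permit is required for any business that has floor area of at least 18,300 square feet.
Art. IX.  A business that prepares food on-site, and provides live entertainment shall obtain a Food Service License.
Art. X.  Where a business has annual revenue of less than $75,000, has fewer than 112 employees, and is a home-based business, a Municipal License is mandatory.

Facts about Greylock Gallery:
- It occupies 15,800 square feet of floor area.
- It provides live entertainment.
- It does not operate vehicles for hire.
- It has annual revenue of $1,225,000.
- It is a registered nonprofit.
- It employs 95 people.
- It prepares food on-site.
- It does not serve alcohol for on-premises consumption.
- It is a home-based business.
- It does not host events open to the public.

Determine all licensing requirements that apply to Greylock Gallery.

Art. I. is a home-based business; does not host events open to the public; revenue $1,225,000 ≥ $875,000 → Operating Permit not required.
Art. II. floor area 15,800 square feet > 6,700 square feet → Annual License required.
Art. III. floor area 15,800 square feet ≥ 15,100 square feet; does not serve alcohol for on-premises consumption → General Business License not required.
Art. IV. floor area 15,800 square feet < 19,300 square feet; employees 95 > 69 → Trade Authorization not required.
Art. V. employees 95 ≤ 110 → Large Employer Authorization not required.
Art. VI. employees 95 ≥ 79 → exempt from Annual License.
Art. VII. revenue $1,225,000 ≤ $1,675,000 → Operating Certificate required.
Art. VIII. floor area 15,800 square feet < 18,300 square feet → Standard Permit not required.
Art. IX. prepares food on-site; provides live entertainment → Food Service License required.
Art. X. revenue $1,225,000 ≥ $75,000; employees 95 < 112; is a home-based business → Municipal License not required.

Food Service License, Operating Certificate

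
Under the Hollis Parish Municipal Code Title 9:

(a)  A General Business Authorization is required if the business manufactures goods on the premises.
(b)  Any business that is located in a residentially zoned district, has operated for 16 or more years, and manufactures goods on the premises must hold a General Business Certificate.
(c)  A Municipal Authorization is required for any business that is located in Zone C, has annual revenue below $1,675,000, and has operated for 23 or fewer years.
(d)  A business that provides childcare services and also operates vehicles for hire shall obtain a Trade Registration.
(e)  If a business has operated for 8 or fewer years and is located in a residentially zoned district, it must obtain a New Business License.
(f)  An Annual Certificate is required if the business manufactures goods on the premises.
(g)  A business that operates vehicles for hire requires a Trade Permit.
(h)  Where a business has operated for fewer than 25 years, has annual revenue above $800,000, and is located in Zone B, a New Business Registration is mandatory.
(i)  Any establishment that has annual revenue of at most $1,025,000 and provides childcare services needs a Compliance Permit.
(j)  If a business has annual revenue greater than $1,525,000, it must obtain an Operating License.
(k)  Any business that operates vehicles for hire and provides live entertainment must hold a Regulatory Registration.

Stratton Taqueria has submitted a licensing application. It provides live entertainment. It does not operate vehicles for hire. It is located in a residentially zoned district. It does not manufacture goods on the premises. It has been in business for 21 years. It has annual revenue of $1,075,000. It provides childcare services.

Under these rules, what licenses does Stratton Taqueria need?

None

(a) does not manufacture goods on the premises → General Business Authorization not required.
(b) is located in a residentially zoned district; years in business 21 ≥ 16; does not manufacture goods on the premises → General Business Certificate not required.
(c) is located in a residentially zoned district (not: is located in Zone C); revenue $1,075,000 < $1,675,000; years in business 21 ≤ 23 → Municipal Authorization not required.
(d) provides childcare services; does not operate vehicles for hire → Trade Registration not required.
(e) years in business 21 > 8; is located in a residentially zoned district → New Business License not required.
(f) does not manufacture goods on the premises → Annual Certificate not required.
(g) does not operate vehicles for hire → Trade Permit not required.
(h) years in business 21 < 25; revenue $1,075,000 > $800,000; is located in a residentially zoned district (not: is located in Zone B) → New Business Registration not required.
(i) revenue $1,075,000 > $1,025,000; provides childcare services → Compliance Permit not required.
(j) revenue $1,075,000 ≤ $1,525,000 → Operating License not required.
(k) does not operate vehicles for hire; provides live entertainment → Regulatory Registration not required.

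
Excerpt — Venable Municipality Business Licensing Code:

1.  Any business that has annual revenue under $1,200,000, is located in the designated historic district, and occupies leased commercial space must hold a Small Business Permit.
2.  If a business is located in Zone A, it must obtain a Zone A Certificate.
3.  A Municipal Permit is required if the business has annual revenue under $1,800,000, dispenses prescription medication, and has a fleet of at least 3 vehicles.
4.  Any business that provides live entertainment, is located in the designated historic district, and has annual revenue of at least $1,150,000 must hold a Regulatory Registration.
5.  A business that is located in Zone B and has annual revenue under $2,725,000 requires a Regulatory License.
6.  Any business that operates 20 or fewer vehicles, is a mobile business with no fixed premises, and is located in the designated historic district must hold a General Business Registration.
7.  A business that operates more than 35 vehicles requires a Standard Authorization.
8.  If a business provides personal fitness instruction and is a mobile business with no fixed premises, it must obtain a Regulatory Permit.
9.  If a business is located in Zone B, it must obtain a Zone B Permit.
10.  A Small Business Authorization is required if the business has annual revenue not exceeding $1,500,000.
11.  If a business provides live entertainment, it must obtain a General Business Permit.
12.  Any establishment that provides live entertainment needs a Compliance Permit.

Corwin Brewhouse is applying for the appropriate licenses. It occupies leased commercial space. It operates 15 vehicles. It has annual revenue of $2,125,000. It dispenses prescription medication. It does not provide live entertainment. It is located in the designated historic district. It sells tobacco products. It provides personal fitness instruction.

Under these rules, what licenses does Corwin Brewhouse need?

1. revenue $2,125,000 ≥ $1,200,000; is located in the designated historic district; occupies leased commercial space → Small Business Permit not required.
2. is located in the designated historic district (not: is located in Zone A) → Zone A Certificate not required.
3. revenue $2,125,000 ≥ $1,800,000; dispenses prescription medication; vehicles 15 ≥ 3 → Municipal Permit not required.
4. does not provide live entertainment; is located in the designated historic district; revenue $2,125,000 ≥ $1,150,000 → Regulatory Registration not required.
5. is located in the designated historic district (not: is located in Zone B); revenue $2,125,000 < $2,725,000 → Regulatory License not required.
6. vehicles 15 ≤ 20; occupies leased commercial space (not: is a mobile business with no fixed premises); is located in the designated historic district → General Business Registration not required.
7. vehicles 15 ≤ 35 → Standard Authorization not required.
8. provides personal fitness instruction; occupies leased commercial space (not: is a mobile business with no fixed premises) → Regulatory Permit not required.
9. is located in the designated historic district (not: is located in Zone B) → Zone B Permit not required.
10. revenue $2,125,000 > $1,500,000 → Small Business Authorization not required.
11. does not provide live entertainment → General Business Permit not required.
12. does not provide live entertainment → Compliance Permit not required.

None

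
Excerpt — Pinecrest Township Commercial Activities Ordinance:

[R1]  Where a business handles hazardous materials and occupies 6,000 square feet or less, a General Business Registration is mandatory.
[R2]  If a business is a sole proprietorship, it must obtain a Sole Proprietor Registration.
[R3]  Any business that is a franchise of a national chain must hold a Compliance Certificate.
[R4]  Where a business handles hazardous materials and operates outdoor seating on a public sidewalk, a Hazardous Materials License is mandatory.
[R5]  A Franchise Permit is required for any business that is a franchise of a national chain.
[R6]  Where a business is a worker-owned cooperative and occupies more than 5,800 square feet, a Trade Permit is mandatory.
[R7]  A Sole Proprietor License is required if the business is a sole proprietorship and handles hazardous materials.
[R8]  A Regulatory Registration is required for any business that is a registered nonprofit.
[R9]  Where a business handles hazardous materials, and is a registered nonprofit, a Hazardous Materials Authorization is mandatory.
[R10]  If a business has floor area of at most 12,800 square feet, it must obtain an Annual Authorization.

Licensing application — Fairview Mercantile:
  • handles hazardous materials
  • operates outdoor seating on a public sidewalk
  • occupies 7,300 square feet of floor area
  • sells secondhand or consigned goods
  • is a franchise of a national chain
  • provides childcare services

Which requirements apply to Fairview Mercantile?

[R1] handles hazardous materials; floor area 7,300 square feet > 6,000 square feet → General Business Registration not required.
[R2] is a franchise of a national chain (not: is a sole proprietorship) → Sole Proprietor Registration not required.
[R3] is a franchise of a national chain → Compliance Certificate required.
[R4] handles hazardous materials; operates outdoor seating on a public sidewalk → Hazardous Materials License required.
[R5] is a franchise of a national chain → Franchise Permit required.
[R6] is a franchise of a national chain (not: is a worker-owned cooperative); floor area 7,300 square feet > 5,800 square feet → Trade Permit not required.
[R7] is a franchise of a national chain (not: is a sole proprietorship); handles hazardous materials → Sole Proprietor License not required.
[R8] is a franchise of a national chain (not: is a registered nonprofit) → Regulatory Registration not required.
[R9] handles hazardous materials; is a franchise of a national chain (not: is a registered nonprofit) → Hazardous Materials Authorization not required.
[R10] floor area 7,300 square feet ≤ 12,800 square feet → Annual Authorization required.

Annual Authorization, Compliance Certificate, Franchise Permit, Hazardous Materials License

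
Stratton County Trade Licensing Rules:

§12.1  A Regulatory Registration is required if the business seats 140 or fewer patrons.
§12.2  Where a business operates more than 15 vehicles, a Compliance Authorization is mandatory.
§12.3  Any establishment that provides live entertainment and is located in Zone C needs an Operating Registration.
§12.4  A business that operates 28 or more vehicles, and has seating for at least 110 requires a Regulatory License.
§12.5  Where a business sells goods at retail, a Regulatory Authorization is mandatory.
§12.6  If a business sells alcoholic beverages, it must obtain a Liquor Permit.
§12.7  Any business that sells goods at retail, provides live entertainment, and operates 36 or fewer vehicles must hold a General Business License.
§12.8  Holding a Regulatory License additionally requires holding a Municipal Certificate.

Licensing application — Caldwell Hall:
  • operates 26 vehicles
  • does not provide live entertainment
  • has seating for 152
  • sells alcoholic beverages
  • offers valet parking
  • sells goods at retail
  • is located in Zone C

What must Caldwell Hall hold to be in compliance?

§12.1 seating 152 > 140 → Regulatory Registration not required.
§12.2 vehicles 26 > 15 → Compliance Authorization required.
§12.3 does not provide live entertainment; is located in Zone C → Operating Registration not required.
§12.4 vehicles 26 < 28; seating 152 ≥ 110 → Regulatory License not required.
§12.5 sells goods at retail → Regulatory Authorization required.
§12.6 sells alcoholic beverages → Liquor Permit required.
§12.7 sells goods at retail; does not provide live entertainment; vehicles 26 ≤ 36 → General Business License not required.
§12.8 Regulatory License is not required → no effect.

Compliance Authorization, Liquor Permit, Regulatory Authorization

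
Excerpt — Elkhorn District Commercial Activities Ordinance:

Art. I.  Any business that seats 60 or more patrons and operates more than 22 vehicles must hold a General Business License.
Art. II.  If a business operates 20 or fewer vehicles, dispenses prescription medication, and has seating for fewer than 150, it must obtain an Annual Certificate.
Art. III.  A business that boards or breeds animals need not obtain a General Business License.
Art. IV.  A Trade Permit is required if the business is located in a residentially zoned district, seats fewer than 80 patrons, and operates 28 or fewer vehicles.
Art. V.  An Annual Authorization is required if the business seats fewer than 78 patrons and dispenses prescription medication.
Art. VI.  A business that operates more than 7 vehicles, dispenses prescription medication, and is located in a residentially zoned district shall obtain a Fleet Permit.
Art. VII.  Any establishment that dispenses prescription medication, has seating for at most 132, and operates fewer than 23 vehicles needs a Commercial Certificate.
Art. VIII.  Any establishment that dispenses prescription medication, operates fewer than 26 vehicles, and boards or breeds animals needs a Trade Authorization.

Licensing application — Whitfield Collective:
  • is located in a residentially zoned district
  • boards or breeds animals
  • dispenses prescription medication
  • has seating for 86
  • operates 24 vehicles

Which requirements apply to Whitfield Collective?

Art. I. seating 86 ≥ 60; vehicles 24 > 22 → General Business License required.
Art. II. vehicles 24 > 20; dispenses prescription medication; seating 86 < 150 → Annual Certificate not required.
Art. III. boards or breeds animals → exempt from General Business License.
Art. IV. is located in a residentially zoned district; seating 86 ≥ 80; vehicles 24 ≤ 28 → Trade Permit not required.
Art. V. seating 86 ≥ 78; dispenses prescription medication → Annual Authorization not required.
Art. VI. vehicles 24 > 7; dispenses prescription medication; is located in a residentially zoned district → Fleet Permit required.
Art. VII. dispenses prescription medication; seating 86 ≤ 132; vehicles 24 ≥ 23 → Commercial Certificate not required.
Art. VIII. dispenses prescription medication; vehicles 24 < 26; boards or breeds animals → Trade Authorization required.

Fleet Permit, Trade Authorization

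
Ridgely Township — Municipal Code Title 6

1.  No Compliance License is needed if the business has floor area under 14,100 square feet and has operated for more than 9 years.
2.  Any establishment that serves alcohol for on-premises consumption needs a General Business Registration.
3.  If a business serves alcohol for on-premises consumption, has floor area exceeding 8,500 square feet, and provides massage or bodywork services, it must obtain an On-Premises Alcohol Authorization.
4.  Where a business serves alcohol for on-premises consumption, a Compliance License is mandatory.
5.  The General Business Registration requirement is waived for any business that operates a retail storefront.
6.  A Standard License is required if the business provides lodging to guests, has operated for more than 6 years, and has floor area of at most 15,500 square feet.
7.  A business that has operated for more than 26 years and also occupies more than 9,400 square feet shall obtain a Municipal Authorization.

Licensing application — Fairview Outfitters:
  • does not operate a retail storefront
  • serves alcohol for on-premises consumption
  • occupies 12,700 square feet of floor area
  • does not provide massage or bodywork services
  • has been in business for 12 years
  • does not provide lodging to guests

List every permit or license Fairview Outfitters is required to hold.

General Business Registration

1. floor area 12,700 square feet < 14,100 square feet; years in business 12 > 9 → exempt from Compliance License.
2. serves alcohol for on-premises consumption → General Business Registration required.
3. serves alcohol for on-premises consumption; floor area 12,700 square feet > 8,500 square feet; does not provide massage or bodywork services → On-Premises Alcohol Authorization not required.
4. serves alcohol for on-premises consumption → Compliance License required.
5. does not operate a retail storefront → General Business Registration exemption does not apply.
6. does not provide lodging to guests; years in business 12 > 6; floor area 12,700 square feet ≤ 15,500 square feet → Standard License not required.
7. years in business 12 ≤ 26; floor area 12,700 square feet > 9,400 square feet → Municipal Authorization not required.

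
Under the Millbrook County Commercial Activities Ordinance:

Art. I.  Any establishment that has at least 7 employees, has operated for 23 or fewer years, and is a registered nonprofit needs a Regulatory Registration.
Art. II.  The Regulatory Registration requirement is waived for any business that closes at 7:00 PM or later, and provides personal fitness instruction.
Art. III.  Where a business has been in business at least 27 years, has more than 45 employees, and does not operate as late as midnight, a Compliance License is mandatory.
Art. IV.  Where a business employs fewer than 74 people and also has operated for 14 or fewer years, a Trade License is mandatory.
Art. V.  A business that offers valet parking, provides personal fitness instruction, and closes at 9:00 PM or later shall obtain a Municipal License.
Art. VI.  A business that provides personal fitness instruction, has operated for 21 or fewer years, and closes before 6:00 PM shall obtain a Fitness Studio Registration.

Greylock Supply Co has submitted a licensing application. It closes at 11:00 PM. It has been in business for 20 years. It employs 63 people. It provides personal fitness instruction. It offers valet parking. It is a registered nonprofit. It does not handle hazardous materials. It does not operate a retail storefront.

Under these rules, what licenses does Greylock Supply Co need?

Art. I. employees 63 ≥ 7; years in business 20 ≤ 23; is a registered nonprofit → Regulatory Registration required.
Art. II. closes 11:00 PM, after 7:00 PM; provides personal fitness instruction → exempt from Regulatory Registration.
Art. III. years in business 20 < 27; employees 63 > 45; closes 11:00 PM, at/before midnight → Compliance License not required.
Art. IV. employees 63 < 74; years in business 20 > 14 → Trade License not required.
Art. V. offers valet parking; provides personal fitness instruction; closes 11:00 PM, after 9:00 PM → Municipal License required.
Art. VI. provides personal fitness instruction; years in business 20 ≤ 21; closes 11:00 PM, after 6:00 PM → Fitness Studio Registration not required.

Municipal License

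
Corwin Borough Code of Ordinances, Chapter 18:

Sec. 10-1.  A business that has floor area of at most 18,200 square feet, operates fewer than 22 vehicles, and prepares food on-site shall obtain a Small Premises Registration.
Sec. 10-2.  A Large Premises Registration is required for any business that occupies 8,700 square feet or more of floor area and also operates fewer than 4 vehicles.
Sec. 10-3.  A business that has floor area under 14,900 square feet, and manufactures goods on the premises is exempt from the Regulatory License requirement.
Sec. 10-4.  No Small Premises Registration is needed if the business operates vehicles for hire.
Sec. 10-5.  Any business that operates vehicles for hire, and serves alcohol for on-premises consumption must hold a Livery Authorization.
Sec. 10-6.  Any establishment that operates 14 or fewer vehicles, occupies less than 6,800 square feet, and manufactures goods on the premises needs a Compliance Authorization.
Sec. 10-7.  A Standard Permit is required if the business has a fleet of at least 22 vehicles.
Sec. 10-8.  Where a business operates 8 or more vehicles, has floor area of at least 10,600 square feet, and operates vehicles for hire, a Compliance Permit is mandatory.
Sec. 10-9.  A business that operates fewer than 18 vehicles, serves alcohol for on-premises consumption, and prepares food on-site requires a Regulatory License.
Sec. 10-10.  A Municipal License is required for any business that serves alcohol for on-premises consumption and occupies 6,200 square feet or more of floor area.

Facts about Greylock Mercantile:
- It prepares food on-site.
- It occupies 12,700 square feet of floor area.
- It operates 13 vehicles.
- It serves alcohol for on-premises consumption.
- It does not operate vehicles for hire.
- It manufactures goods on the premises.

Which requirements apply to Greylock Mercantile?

Sec. 10-1. floor area 12,700 square feet ≤ 18,200 square feet; vehicles 13 < 22; prepares food on-site → Small Premises Registration required.
Sec. 10-2. floor area 12,700 square feet ≥ 8,700 square feet; vehicles 13 ≥ 4 → Large Premises Registration not required.
Sec. 10-3. floor area 12,700 square feet < 14,900 square feet; manufactures goods on the premises → exempt from Regulatory License.
Sec. 10-4. does not operate vehicles for hire → Small Premises Registration exemption does not apply.
Sec. 10-5. does not operate vehicles for hire; serves alcohol for on-premises consumption → Livery Authorization not required.
Sec. 10-6. vehicles 13 ≤ 14; floor area 12,700 square feet ≥ 6,800 square feet; manufactures goods on the premises → Compliance Authorization not required.
Sec. 10-7. vehicles 13 < 22 → Standard Permit not required.
Sec. 10-8. vehicles 13 ≥ 8; floor area 12,700 square feet ≥ 10,600 square feet; does not operate vehicles for hire → Compliance Permit not required.
Sec. 10-9. vehicles 13 < 18; serves alcohol for on-premises consumption; prepares food on-site → Regulatory License required.
Sec. 10-10. serves alcohol for on-premises consumption; floor area 12,700 square feet ≥ 6,200 square feet → Municipal License required.

Municipal License, Small Premises Registration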